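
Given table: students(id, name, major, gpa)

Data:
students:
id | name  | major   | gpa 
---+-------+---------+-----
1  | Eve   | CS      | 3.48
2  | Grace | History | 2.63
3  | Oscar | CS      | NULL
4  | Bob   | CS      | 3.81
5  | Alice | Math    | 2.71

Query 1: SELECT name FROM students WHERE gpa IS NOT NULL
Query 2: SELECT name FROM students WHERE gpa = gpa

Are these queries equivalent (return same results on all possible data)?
Yes, equivalent

Both queries return: [('Alice',), ('Bob',), ('Eve',), ('Grace',)]

Reason: IS NOT NULL vs self-equality (both exclude NULLs)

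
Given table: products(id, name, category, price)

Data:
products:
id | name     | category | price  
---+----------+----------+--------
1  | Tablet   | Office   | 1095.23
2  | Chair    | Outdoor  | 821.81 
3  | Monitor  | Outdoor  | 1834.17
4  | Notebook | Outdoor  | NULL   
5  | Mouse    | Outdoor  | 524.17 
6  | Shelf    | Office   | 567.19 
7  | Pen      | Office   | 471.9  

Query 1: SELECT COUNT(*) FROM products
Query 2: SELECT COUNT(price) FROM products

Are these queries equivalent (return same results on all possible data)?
No, not equivalent

Query 1 returns: [(7,)]
Query 2 returns: [(6,)]

Reason: COUNT(*) includes NULLs, COUNT(column) excludes them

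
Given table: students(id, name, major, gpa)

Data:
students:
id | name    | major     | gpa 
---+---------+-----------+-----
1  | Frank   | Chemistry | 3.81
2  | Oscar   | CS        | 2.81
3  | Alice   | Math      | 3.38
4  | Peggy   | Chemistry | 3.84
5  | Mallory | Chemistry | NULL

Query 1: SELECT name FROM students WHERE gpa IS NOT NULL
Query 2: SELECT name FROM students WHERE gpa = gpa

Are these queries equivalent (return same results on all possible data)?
Yes, equivalent

Both queries return: [('Alice',), ('Frank',), ('Oscar',), ('Peggy',)]

Reason: IS NOT NULL vs self-equality (both exclude NULLs)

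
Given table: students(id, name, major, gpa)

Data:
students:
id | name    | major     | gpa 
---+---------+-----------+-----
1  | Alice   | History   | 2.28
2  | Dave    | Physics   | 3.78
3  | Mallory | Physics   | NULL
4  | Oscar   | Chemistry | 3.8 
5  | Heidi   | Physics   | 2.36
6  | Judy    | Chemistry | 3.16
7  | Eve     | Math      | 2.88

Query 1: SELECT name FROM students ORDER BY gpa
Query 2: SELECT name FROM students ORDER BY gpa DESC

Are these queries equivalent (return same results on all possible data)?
No, not equivalent

Query 1 returns: [('Mallory',), ('Alice',), ('Heidi',), ('Eve',), ('Judy',), ('Dave',), ('Oscar',)]
Query 2 returns: [('Oscar',), ('Dave',), ('Judy',), ('Eve',), ('Heidi',), ('Alice',), ('Mallory',)]

Reason: ASC vs DESC gives opposite ordering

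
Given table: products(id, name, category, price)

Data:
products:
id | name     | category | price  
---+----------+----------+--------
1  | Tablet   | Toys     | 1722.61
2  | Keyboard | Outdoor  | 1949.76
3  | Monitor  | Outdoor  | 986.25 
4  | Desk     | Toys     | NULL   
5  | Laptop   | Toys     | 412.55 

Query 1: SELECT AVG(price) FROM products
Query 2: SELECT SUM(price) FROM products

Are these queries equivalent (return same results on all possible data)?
No, not equivalent

Query 1 returns: [(1267.7925,)]
Query 2 returns: [(5071.17,)]

Reason: AVG vs SUM give different aggregate values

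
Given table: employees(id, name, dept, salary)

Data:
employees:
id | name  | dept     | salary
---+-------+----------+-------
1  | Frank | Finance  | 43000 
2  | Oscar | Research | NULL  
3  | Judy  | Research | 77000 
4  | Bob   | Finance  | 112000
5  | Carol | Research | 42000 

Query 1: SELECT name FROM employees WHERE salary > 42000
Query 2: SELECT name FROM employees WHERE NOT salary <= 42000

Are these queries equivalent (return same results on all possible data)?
Yes, equivalent

Both queries return: [('Bob',), ('Frank',), ('Judy',)]

Reason: Both filter salary > 42000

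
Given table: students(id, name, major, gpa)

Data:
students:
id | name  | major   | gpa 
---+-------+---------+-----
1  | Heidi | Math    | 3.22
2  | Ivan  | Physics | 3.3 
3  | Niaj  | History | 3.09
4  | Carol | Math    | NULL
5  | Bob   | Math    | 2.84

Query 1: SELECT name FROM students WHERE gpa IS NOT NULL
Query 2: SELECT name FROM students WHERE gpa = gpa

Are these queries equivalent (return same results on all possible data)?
Yes, equivalent

Both queries return: [('Bob',), ('Heidi',), ('Ivan',), ('Niaj',)]

Reason: IS NOT NULL vs self-equality (both exclude NULLs)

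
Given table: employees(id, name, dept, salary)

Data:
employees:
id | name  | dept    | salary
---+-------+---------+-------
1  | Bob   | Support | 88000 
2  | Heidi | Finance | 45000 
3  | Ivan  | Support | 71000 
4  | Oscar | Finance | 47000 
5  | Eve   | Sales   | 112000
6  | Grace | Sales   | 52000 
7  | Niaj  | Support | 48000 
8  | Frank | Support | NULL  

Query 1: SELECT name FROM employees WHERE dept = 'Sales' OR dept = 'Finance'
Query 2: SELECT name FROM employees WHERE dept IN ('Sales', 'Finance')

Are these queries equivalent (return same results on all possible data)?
Yes, equivalent

Both queries return: [('Eve',), ('Grace',), ('Heidi',), ('Oscar',)]

Reason: OR vs IN are equivalent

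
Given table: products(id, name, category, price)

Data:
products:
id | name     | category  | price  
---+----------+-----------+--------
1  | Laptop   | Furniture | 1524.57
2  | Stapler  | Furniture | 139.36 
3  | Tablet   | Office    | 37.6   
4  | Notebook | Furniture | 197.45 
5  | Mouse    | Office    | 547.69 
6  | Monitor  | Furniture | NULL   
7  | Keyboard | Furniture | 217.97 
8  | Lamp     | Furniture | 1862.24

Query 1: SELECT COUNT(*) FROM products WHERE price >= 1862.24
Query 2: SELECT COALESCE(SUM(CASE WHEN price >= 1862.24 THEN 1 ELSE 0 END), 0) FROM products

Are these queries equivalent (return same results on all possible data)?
Yes, equivalent

Both queries return: [(1,)]

Reason: COUNT with WHERE vs conditional SUM (COALESCE handles empty-table NULL)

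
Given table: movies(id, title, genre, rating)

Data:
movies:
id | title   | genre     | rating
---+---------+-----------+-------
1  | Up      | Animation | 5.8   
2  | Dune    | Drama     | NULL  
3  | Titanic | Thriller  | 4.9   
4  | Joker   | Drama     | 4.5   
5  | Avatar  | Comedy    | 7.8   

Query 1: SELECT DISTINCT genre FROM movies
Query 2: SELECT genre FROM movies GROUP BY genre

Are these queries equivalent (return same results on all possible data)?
Yes, equivalent

Both queries return: [('Animation',), ('Comedy',), ('Drama',), ('Thriller',)]

Reason: Both get unique genres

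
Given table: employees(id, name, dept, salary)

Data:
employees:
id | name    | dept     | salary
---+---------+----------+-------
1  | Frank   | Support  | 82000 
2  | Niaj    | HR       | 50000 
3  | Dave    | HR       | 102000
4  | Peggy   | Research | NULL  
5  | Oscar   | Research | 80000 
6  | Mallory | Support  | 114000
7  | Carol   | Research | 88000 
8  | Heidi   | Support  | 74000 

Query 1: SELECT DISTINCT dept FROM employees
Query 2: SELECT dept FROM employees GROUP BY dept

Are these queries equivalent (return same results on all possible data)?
Yes, equivalent

Both queries return: [('HR',), ('Research',), ('Support',)]

Reason: Both get unique depts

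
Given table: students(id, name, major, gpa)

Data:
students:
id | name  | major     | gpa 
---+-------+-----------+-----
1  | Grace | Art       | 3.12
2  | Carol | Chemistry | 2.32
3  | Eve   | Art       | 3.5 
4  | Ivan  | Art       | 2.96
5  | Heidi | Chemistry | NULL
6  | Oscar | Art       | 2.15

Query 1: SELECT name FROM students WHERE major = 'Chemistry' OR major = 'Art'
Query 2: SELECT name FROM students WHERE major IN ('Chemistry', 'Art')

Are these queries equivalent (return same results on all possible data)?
Yes, equivalent

Both queries return: [('Carol',), ('Eve',), ('Grace',), ('Heidi',), ('Ivan',), ('Oscar',)]

Reason: OR vs IN are equivalent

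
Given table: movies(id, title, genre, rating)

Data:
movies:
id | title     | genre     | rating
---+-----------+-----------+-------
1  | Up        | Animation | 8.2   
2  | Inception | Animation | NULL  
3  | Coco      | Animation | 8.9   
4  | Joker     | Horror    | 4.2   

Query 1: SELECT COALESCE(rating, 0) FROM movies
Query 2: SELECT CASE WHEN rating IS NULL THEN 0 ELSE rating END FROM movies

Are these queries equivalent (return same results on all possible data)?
Yes, equivalent

Both queries return: [(0,), (4.2,), (8.2,), (8.9,)]

Reason: COALESCE vs CASE for NULL handling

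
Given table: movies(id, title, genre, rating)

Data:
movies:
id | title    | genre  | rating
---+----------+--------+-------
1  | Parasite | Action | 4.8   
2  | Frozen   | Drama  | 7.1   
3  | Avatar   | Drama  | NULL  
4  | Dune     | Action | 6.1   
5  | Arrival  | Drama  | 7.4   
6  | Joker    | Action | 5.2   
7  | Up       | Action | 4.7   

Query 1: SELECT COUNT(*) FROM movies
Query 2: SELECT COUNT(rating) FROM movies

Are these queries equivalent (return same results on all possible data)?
No, not equivalent

Query 1 returns: [(7,)]
Query 2 returns: [(6,)]

Reason: COUNT(*) includes NULLs, COUNT(column) excludes them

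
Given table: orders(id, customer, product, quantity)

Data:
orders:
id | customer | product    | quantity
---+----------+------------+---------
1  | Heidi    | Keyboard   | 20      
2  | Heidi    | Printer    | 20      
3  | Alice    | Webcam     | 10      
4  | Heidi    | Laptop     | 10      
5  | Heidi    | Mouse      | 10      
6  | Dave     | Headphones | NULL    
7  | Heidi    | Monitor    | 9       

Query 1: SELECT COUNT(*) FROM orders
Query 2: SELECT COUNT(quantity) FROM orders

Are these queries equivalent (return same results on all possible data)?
No, not equivalent

Query 1 returns: [(7,)]
Query 2 returns: [(6,)]

Reason: COUNT(*) includes NULLs, COUNT(column) excludes them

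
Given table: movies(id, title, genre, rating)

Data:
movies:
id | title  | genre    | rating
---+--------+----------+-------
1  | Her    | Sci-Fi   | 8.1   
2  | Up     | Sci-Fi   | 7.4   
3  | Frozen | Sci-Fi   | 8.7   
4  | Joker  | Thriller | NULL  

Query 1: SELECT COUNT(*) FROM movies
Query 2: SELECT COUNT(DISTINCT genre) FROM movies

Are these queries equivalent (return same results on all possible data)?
No, not equivalent

Query 1 returns: [(4,)]
Query 2 returns: [(2,)]

Reason: COUNT(*) counts rows, COUNT(DISTINCT genre) counts unique genres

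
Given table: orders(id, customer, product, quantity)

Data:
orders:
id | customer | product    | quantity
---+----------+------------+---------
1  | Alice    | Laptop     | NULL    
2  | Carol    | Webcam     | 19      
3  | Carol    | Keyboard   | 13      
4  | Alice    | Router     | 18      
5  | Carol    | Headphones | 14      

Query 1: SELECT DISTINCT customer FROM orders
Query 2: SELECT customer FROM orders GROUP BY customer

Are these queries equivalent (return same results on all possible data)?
Yes, equivalent

Both queries return: [('Alice',), ('Carol',)]

Reason: Both get unique customers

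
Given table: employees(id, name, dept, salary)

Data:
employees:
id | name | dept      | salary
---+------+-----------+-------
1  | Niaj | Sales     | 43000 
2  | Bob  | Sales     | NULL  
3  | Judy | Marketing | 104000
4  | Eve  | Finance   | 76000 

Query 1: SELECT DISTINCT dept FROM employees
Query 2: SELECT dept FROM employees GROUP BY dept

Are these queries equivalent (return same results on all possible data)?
Yes, equivalent

Both queries return: [('Finance',), ('Marketing',), ('Sales',)]

Reason: Both get unique depts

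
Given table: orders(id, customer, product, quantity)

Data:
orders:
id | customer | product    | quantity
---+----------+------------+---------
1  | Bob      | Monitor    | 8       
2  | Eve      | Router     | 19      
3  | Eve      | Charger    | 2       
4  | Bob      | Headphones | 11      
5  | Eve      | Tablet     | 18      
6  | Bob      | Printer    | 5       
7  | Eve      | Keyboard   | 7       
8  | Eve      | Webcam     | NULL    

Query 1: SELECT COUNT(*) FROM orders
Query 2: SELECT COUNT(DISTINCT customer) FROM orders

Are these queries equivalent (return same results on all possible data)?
No, not equivalent

Query 1 returns: [(8,)]
Query 2 returns: [(2,)]

Reason: COUNT(*) counts rows, COUNT(DISTINCT customer) counts unique customers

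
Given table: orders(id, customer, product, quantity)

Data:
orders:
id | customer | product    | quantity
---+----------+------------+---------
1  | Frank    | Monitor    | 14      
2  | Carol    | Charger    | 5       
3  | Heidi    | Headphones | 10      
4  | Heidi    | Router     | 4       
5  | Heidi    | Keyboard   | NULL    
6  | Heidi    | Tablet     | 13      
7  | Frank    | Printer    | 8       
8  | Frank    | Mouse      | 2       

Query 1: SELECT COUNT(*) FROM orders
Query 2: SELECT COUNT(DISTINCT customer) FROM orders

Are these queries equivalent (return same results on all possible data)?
No, not equivalent

Query 1 returns: [(8,)]
Query 2 returns: [(3,)]

Reason: COUNT(*) counts rows, COUNT(DISTINCT customer) counts unique customers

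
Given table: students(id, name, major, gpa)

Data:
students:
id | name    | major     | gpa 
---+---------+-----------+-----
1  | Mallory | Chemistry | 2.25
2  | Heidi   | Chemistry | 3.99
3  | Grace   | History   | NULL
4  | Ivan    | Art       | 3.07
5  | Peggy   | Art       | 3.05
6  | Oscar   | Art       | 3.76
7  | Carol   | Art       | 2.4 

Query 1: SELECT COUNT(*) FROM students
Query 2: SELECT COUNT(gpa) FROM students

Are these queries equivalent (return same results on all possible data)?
No, not equivalent

Query 1 returns: [(7,)]
Query 2 returns: [(6,)]

Reason: COUNT(*) includes NULLs, COUNT(column) excludes them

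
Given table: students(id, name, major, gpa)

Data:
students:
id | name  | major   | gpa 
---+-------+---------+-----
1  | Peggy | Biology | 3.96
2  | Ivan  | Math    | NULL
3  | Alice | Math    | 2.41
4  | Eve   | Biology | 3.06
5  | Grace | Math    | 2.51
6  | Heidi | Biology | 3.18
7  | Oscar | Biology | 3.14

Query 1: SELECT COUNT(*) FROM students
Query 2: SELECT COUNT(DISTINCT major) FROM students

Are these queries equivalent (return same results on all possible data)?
No, not equivalent

Query 1 returns: [(7,)]
Query 2 returns: [(2,)]

Reason: COUNT(*) counts rows, COUNT(DISTINCT major) counts unique majors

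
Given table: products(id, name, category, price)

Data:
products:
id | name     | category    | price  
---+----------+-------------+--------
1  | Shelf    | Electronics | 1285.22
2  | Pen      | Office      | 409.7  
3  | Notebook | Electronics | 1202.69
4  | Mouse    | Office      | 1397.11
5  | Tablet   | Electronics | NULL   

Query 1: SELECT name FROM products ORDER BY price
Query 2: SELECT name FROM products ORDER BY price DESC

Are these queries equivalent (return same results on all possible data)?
No, not equivalent

Query 1 returns: [('Tablet',), ('Pen',), ('Notebook',), ('Shelf',), ('Mouse',)]
Query 2 returns: [('Mouse',), ('Shelf',), ('Notebook',), ('Pen',), ('Tablet',)]

Reason: ASC vs DESC gives opposite ordering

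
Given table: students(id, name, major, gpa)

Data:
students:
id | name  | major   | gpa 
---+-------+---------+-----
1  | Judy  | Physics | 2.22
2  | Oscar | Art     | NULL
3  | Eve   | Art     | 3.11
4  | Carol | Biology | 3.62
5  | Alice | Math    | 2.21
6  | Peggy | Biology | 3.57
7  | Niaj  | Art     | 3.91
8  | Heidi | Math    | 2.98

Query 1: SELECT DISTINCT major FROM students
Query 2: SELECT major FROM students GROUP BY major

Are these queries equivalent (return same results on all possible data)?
Yes, equivalent

Both queries return: [('Art',), ('Biology',), ('Math',), ('Physics',)]

Reason: Both get unique majors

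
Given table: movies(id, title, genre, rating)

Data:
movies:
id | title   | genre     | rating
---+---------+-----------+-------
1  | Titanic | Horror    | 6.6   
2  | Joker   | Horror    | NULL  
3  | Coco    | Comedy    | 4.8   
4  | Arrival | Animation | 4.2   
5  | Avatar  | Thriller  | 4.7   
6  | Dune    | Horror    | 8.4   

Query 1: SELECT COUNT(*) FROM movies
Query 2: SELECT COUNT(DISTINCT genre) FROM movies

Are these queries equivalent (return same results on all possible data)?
No, not equivalent

Query 1 returns: [(6,)]
Query 2 returns: [(4,)]

Reason: COUNT(*) counts rows, COUNT(DISTINCT genre) counts unique genres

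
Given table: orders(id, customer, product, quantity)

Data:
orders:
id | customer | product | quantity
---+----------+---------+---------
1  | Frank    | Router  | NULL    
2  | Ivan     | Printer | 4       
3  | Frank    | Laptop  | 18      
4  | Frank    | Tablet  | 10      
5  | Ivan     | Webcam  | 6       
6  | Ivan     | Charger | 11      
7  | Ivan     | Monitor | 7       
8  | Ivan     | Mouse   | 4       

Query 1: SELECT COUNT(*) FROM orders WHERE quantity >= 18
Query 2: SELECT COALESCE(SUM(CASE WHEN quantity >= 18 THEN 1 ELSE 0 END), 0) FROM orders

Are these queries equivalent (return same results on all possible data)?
Yes, equivalent

Both queries return: [(1,)]

Reason: COUNT with WHERE vs conditional SUM (COALESCE handles empty-table NULL)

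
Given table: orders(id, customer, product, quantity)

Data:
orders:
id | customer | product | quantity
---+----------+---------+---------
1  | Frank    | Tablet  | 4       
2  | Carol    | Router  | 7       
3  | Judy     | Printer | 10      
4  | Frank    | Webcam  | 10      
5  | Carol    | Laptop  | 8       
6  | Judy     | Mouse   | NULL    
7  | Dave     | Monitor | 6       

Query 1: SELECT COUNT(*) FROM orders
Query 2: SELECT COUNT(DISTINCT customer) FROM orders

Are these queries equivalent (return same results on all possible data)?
No, not equivalent

Query 1 returns: [(7,)]
Query 2 returns: [(4,)]

Reason: COUNT(*) counts rows, COUNT(DISTINCT customer) counts unique customers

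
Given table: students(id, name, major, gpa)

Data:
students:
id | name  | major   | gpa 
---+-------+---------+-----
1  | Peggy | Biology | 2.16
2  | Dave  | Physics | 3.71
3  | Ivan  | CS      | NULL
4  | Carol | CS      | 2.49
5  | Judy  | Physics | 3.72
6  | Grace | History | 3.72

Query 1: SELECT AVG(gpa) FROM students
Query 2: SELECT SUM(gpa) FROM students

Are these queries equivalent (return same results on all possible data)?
No, not equivalent

Query 1 returns: [(3.16,)]
Query 2 returns: [(15.8,)]

Reason: AVG vs SUM give different aggregate values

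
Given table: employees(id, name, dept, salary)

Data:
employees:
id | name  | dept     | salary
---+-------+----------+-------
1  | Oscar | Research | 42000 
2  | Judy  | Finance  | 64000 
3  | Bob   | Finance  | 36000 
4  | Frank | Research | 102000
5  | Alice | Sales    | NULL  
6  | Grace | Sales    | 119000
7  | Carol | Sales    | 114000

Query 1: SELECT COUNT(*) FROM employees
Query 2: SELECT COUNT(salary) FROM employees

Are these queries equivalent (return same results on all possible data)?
No, not equivalent

Query 1 returns: [(7,)]
Query 2 returns: [(6,)]

Reason: COUNT(*) includes NULLs, COUNT(column) excludes them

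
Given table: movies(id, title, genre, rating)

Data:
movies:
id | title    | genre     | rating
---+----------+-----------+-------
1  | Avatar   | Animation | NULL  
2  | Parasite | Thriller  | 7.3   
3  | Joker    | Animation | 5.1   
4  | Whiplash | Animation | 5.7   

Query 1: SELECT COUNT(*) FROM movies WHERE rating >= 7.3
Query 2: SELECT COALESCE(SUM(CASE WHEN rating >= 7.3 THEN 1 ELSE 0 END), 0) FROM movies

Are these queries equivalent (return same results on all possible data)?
Yes, equivalent

Both queries return: [(1,)]

Reason: COUNT with WHERE vs conditional SUM (COALESCE handles empty-table NULL)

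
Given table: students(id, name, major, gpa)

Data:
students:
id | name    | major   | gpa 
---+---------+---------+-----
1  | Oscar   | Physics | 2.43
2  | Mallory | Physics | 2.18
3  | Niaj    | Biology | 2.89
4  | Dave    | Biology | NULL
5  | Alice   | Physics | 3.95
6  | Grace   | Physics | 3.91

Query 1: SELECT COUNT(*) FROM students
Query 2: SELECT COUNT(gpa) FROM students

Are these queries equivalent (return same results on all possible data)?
No, not equivalent

Query 1 returns: [(6,)]
Query 2 returns: [(5,)]

Reason: COUNT(*) includes NULLs, COUNT(column) excludes them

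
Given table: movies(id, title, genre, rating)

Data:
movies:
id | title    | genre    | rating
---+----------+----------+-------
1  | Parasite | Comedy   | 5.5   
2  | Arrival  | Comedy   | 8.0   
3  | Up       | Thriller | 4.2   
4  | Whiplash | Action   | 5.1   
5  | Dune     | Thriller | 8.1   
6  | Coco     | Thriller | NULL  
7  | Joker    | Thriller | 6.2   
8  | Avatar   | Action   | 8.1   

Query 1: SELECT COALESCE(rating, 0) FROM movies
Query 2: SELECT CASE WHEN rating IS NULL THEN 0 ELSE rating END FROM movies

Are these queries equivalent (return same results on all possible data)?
Yes, equivalent

Both queries return: [(0,), (4.2,), (5.1,), (5.5,), (6.2,), (8.0,), (8.1,), (8.1,)]

Reason: COALESCE vs CASE for NULL handling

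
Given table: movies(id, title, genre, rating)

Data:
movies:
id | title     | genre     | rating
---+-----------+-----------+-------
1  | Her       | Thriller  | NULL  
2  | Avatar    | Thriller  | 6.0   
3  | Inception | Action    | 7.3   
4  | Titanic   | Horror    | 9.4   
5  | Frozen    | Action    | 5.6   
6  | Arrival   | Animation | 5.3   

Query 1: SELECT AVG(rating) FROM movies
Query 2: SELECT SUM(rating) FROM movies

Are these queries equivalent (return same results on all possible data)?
No, not equivalent

Query 1 returns: [(6.720000000000001,)]
Query 2 returns: [(33.6,)]

Reason: AVG vs SUM give different aggregate values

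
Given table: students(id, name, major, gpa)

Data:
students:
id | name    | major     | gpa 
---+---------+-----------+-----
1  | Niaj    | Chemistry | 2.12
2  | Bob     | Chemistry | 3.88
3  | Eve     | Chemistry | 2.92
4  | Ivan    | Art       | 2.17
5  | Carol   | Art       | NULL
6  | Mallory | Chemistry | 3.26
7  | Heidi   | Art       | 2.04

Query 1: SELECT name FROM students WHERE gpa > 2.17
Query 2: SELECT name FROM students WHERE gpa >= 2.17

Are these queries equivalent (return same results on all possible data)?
No, not equivalent

Query 1 returns: [('Bob',), ('Eve',), ('Mallory',)]
Query 2 returns: [('Bob',), ('Eve',), ('Ivan',), ('Mallory',)]

Reason: > vs >= gives different results when gpa = 2.17 exists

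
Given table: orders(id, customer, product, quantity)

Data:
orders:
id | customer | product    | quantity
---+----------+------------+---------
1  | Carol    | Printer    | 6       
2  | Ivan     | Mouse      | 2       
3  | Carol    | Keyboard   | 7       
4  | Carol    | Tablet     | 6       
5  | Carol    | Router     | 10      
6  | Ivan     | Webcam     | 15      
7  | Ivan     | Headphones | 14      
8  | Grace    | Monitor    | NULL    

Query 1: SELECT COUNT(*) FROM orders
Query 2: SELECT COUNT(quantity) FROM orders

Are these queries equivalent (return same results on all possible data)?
No, not equivalent

Query 1 returns: [(8,)]
Query 2 returns: [(7,)]

Reason: COUNT(*) includes NULLs, COUNT(column) excludes them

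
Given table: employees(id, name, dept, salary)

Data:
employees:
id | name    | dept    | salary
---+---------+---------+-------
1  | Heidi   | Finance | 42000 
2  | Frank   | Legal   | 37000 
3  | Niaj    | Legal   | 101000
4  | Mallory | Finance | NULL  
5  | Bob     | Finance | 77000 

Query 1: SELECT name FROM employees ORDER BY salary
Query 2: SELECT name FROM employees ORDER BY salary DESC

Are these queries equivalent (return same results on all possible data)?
No, not equivalent

Query 1 returns: [('Mallory',), ('Frank',), ('Heidi',), ('Bob',), ('Niaj',)]
Query 2 returns: [('Niaj',), ('Bob',), ('Heidi',), ('Frank',), ('Mallory',)]

Reason: ASC vs DESC gives opposite ordering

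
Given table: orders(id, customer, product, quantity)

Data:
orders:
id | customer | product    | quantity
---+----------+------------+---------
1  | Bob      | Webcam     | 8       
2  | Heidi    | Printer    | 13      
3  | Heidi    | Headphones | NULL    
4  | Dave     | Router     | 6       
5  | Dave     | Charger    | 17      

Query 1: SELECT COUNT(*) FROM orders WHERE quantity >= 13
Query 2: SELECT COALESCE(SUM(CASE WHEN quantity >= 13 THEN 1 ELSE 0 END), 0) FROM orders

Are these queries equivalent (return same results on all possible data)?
Yes, equivalent

Both queries return: [(2,)]

Reason: COUNT with WHERE vs conditional SUM (COALESCE handles empty-table NULL)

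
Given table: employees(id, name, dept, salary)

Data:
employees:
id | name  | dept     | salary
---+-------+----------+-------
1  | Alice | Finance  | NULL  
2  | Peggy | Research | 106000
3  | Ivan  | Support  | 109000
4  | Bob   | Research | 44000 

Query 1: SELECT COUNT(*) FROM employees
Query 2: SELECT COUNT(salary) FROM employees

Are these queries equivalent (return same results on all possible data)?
No, not equivalent

Query 1 returns: [(4,)]
Query 2 returns: [(3,)]

Reason: COUNT(*) includes NULLs, COUNT(column) excludes them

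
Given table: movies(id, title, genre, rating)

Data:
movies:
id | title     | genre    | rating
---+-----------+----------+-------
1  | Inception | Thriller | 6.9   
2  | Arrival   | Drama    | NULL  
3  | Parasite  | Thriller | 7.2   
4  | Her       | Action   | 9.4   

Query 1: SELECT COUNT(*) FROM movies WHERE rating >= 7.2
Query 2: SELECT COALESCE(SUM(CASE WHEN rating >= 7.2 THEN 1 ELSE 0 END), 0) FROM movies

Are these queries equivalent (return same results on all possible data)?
Yes, equivalent

Both queries return: [(2,)]

Reason: COUNT with WHERE vs conditional SUM (COALESCE handles empty-table NULL)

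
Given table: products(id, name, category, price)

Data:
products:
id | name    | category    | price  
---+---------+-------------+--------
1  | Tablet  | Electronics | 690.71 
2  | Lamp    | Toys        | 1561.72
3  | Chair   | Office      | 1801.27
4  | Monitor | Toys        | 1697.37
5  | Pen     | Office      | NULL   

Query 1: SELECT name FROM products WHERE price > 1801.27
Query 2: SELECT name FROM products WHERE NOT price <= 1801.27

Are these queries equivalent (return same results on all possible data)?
Yes, equivalent

Both queries return: []

Reason: Both filter price > 1801.27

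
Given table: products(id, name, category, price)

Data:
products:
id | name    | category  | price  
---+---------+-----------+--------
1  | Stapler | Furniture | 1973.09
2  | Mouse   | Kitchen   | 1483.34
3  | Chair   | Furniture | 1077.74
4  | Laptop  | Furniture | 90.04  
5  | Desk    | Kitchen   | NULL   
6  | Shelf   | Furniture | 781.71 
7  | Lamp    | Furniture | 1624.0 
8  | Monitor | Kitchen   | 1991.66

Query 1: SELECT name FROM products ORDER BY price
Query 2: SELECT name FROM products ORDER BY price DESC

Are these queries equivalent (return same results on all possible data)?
No, not equivalent

Query 1 returns: [('Desk',), ('Laptop',), ('Shelf',), ('Chair',), ('Mouse',), ('Lamp',), ('Stapler',), ('Monitor',)]
Query 2 returns: [('Monitor',), ('Stapler',), ('Lamp',), ('Mouse',), ('Chair',), ('Shelf',), ('Laptop',), ('Desk',)]

Reason: ASC vs DESC gives opposite ordering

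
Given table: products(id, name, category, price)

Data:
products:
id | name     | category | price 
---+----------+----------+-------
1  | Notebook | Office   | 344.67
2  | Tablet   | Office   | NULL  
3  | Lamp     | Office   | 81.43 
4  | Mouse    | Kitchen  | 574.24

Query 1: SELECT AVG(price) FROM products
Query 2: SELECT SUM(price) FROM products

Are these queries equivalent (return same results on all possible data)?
No, not equivalent

Query 1 returns: [(333.44666666666666,)]
Query 2 returns: [(1000.34,)]

Reason: AVG vs SUM give different aggregate values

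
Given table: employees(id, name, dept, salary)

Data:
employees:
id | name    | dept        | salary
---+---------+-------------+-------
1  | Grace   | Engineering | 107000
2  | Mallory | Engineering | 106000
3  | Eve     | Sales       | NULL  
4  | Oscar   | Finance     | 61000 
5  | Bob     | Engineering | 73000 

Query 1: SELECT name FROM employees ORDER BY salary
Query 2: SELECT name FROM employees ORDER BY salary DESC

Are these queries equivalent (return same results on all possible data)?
No, not equivalent

Query 1 returns: [('Eve',), ('Oscar',), ('Bob',), ('Mallory',), ('Grace',)]
Query 2 returns: [('Grace',), ('Mallory',), ('Bob',), ('Oscar',), ('Eve',)]

Reason: ASC vs DESC gives opposite ordering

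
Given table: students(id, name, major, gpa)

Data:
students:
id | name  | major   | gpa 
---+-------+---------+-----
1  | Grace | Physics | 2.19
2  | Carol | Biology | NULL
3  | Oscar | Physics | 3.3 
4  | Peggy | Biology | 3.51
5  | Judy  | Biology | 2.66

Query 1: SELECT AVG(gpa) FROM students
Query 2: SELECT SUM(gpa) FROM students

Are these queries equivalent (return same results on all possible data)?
No, not equivalent

Query 1 returns: [(2.915,)]
Query 2 returns: [(11.66,)]

Reason: AVG vs SUM give different aggregate values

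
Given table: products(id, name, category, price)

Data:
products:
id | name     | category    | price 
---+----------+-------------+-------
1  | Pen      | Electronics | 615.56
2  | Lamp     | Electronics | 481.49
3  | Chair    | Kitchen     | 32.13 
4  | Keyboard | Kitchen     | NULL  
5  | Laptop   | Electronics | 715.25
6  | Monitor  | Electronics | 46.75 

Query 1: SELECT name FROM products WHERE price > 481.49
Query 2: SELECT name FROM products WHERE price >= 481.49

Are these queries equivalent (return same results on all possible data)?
No, not equivalent

Query 1 returns: [('Pen',), ('Laptop',)]
Query 2 returns: [('Pen',), ('Lamp',), ('Laptop',)]

Reason: > vs >= gives different results when price = 481.49 exists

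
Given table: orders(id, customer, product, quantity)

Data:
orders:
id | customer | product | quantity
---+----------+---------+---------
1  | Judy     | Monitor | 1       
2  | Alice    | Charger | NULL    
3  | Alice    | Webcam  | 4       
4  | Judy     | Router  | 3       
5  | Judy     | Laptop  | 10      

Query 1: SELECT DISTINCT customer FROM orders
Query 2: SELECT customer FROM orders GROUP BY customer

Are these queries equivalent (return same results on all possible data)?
Yes, equivalent

Both queries return: [('Alice',), ('Judy',)]

Reason: Both get unique customers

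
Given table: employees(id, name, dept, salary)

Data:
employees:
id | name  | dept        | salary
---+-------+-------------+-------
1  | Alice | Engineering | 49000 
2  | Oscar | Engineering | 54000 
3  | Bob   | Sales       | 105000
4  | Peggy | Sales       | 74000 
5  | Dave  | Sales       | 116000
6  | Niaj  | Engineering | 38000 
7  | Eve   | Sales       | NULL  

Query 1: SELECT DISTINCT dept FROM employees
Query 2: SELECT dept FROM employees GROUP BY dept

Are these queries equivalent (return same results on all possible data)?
Yes, equivalent

Both queries return: [('Engineering',), ('Sales',)]

Reason: Both get unique depts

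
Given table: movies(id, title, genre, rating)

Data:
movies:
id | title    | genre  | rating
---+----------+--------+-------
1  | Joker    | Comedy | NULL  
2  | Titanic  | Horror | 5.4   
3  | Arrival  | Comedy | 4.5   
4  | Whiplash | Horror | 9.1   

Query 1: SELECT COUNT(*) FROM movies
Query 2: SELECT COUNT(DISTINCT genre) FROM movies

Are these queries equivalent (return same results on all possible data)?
No, not equivalent

Query 1 returns: [(4,)]
Query 2 returns: [(2,)]

Reason: COUNT(*) counts rows, COUNT(DISTINCT genre) counts unique genres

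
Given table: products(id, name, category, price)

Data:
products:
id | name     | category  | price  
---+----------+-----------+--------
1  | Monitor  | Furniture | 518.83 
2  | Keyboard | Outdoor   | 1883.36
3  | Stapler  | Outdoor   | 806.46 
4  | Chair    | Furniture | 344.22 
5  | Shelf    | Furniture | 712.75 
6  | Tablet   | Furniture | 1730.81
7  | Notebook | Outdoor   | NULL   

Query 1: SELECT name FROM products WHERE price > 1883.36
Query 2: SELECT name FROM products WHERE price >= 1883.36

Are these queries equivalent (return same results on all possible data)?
No, not equivalent

Query 1 returns: []
Query 2 returns: [('Keyboard',)]

Reason: > vs >= gives different results when price = 1883.36 exists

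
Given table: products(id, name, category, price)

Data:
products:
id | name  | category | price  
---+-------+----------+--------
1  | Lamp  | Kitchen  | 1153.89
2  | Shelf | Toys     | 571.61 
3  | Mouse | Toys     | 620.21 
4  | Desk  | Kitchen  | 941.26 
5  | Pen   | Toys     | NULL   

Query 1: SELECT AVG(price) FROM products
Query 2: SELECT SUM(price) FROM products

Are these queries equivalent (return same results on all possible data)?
No, not equivalent

Query 1 returns: [(821.7425000000001,)]
Query 2 returns: [(3286.9700000000003,)]

Reason: AVG vs SUM give different aggregate values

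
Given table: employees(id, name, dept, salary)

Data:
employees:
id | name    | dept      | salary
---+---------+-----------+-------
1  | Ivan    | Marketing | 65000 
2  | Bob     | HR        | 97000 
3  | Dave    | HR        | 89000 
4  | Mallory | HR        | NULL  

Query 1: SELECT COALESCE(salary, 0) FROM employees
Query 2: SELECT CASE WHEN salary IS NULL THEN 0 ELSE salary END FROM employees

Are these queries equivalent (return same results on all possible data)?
Yes, equivalent

Both queries return: [(0,), (65000,), (89000,), (97000,)]

Reason: COALESCE vs CASE for NULL handling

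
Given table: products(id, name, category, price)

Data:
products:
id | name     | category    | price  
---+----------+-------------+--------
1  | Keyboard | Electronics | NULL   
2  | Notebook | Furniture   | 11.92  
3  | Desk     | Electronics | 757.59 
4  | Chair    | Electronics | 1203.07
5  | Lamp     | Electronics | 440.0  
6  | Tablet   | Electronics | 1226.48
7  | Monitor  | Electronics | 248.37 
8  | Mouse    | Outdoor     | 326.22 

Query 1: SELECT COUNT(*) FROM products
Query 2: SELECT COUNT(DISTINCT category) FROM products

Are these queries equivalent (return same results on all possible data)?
No, not equivalent

Query 1 returns: [(8,)]
Query 2 returns: [(3,)]

Reason: COUNT(*) counts rows, COUNT(DISTINCT category) counts unique categorys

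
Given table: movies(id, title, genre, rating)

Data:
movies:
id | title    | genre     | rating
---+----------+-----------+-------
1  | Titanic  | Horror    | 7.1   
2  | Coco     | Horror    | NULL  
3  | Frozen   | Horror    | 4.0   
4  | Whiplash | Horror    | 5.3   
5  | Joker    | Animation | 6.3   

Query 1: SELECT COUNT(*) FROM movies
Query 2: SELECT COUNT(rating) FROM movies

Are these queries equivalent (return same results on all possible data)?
No, not equivalent

Query 1 returns: [(5,)]
Query 2 returns: [(4,)]

Reason: COUNT(*) includes NULLs, COUNT(column) excludes them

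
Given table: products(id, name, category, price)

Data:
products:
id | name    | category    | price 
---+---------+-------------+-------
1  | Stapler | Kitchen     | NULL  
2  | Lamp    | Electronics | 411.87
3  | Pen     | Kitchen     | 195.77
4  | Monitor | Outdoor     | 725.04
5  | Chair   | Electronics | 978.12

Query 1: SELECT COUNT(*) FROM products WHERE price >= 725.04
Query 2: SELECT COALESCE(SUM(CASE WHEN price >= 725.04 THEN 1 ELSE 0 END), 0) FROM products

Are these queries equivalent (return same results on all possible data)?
Yes, equivalent

Both queries return: [(2,)]

Reason: COUNT with WHERE vs conditional SUM (COALESCE handles empty-table NULL)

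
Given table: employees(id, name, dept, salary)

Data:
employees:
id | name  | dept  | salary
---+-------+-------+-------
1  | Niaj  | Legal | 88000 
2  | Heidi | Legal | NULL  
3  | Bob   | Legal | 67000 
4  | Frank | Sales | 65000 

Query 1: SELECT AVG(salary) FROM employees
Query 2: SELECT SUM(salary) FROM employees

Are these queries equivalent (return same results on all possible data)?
No, not equivalent

Query 1 returns: [(73333.33333333333,)]
Query 2 returns: [(220000,)]

Reason: AVG vs SUM give different aggregate values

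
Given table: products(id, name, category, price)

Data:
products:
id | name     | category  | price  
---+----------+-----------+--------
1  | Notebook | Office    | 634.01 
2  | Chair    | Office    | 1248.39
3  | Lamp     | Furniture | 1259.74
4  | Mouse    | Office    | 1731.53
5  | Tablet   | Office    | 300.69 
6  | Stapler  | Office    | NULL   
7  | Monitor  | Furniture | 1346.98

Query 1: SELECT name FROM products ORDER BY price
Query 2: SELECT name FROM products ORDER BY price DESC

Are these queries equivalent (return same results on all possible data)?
No, not equivalent

Query 1 returns: [('Stapler',), ('Tablet',), ('Notebook',), ('Chair',), ('Lamp',), ('Monitor',), ('Mouse',)]
Query 2 returns: [('Mouse',), ('Monitor',), ('Lamp',), ('Chair',), ('Notebook',), ('Tablet',), ('Stapler',)]

Reason: ASC vs DESC gives opposite ordering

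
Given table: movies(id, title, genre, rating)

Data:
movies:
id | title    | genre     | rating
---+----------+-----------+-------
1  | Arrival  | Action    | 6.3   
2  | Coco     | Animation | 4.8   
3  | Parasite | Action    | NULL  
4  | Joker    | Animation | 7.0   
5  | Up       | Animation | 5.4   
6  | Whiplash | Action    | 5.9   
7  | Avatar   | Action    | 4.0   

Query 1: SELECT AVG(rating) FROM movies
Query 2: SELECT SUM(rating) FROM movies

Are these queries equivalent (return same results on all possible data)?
No, not equivalent

Query 1 returns: [(5.566666666666666,)]
Query 2 returns: [(33.4,)]

Reason: AVG vs SUM give different aggregate values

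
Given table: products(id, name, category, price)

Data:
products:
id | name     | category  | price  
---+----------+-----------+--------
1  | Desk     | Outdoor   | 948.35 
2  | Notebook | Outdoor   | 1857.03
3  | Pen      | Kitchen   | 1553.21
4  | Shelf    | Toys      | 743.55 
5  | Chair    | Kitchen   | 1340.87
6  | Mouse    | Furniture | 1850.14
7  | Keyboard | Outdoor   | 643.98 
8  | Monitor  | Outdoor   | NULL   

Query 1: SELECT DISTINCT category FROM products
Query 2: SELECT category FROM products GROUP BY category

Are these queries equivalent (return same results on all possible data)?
Yes, equivalent

Both queries return: [('Furniture',), ('Kitchen',), ('Outdoor',), ('Toys',)]

Reason: Both get unique categorys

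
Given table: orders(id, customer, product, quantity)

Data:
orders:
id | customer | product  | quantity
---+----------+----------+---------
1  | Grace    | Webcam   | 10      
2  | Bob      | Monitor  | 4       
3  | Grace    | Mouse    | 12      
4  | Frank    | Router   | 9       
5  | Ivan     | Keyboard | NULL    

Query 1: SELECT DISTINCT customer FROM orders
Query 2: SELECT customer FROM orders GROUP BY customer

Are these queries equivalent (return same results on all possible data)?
Yes, equivalent

Both queries return: [('Bob',), ('Frank',), ('Grace',), ('Ivan',)]

Reason: Both get unique customers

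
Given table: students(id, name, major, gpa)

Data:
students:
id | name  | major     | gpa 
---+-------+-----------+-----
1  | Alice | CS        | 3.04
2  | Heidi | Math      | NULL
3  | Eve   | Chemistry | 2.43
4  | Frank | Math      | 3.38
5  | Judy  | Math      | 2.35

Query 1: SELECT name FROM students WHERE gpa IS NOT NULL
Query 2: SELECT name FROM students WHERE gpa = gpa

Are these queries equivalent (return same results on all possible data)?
Yes, equivalent

Both queries return: [('Alice',), ('Eve',), ('Frank',), ('Judy',)]

Reason: IS NOT NULL vs self-equality (both exclude NULLs)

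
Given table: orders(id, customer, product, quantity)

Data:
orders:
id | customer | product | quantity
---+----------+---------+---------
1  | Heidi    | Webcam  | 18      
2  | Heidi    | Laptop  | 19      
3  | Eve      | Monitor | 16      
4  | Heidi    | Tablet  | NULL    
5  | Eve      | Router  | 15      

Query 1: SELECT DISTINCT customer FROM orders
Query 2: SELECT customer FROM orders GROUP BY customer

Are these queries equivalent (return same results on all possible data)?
Yes, equivalent

Both queries return: [('Eve',), ('Heidi',)]

Reason: Both get unique customers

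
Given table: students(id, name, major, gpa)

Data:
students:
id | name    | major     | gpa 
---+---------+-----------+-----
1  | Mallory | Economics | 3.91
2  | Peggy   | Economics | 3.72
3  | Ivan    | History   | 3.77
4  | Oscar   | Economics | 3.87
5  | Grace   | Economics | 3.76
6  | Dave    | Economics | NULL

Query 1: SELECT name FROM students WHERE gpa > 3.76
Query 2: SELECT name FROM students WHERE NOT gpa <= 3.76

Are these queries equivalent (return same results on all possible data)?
Yes, equivalent

Both queries return: [('Ivan',), ('Mallory',), ('Oscar',)]

Reason: Both filter gpa > 3.76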